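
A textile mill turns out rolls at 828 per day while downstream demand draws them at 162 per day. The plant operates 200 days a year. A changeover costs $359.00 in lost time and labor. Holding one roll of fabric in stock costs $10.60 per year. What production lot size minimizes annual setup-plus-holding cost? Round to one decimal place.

Q* ≈ 1,651.8 rolls

Annual demand D = 162 × 200 = 32,400.
Production build-up factor (1 − d/p) = 1 − 162/828 = 0.8043.
Q* = √(2DS / (H(1 − d/p))) = √(2 × 32,400 × 359 / (10.6 × 0.8043)).
= √(23,263,200 / 8.5261) ≈ 1651.809.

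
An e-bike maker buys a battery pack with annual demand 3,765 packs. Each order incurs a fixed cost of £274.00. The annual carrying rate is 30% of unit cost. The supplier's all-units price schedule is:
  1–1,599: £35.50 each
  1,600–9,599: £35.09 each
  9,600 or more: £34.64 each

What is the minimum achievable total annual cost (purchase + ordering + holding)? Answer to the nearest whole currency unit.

Holding cost per unit per year at price C is H = 0.30·C.
For each price level, check whether its EOQ is feasible; otherwise the best quantity at that price is the breakpoint.
EOQ at £35.50 = 440.1 (feasible in tier 1): TC = 3,765×£35.50 + (3,765/440.1)×274 + (440.1/2)×0.30×£35.50 = £138,345.07.
EOQ at £35.09 = 442.7 < 1600, so use break Q=1600: TC = 3,765×£35.09 + (3,765/1600.0)×274 + (1600.0/2)×0.30×£35.09 = £141,180.21.
EOQ at £34.64 = 445.6 < 9600, so use break Q=9600: TC = 3,765×£34.64 + (3,765/9600.0)×274 + (9600.0/2)×0.30×£34.64 = £180,408.66.
Lowest total cost among the candidates is at Q = 440.1.

TC* ≈ £138,345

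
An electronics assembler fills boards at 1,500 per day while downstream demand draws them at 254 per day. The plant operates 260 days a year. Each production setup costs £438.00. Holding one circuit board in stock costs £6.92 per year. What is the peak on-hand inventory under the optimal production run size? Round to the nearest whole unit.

I_max ≈ 2,635 boards

Annual demand D = 254 × 260 = 66,040.
Production build-up factor (1 − d/p) = 1 − 254/1,500 = 0.8307.
Q* = √(2DS / (H(1 − d/p))) = √(2 × 66,040 × 438 / (6.92 × 0.8307)).
= √(57,851,040 / 5.7482) ≈ 3172.409.
Maximum inventory = Q*(1 − d/p) = 3172.409 × 0.8307 ≈ 2635.214.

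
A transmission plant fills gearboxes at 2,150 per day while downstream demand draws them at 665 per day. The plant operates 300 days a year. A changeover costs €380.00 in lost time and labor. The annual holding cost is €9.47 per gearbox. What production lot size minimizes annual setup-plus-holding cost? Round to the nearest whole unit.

Annual demand D = 665 × 300 = 199,500.
Production build-up factor (1 − d/p) = 1 − 665/2,150 = 0.6907.
Q* = √(2DS / (H(1 − d/p))) = √(2 × 199,500 × 380 / (9.47 × 0.6907)).
= √(151,620,000 / 6.5409) ≈ 4814.589.

Q* ≈ 4,815 gearboxes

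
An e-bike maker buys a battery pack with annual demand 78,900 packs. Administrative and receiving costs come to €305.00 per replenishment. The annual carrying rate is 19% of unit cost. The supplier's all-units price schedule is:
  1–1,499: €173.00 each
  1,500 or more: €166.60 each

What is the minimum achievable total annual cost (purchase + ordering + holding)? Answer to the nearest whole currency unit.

TC* ≈ €13,184,524

Holding cost per unit per year at price C is H = 0.19·C.
Candidates are each tier's EOQ (if it falls in that tier) and each price-break quantity.
EOQ at €173.00 = 1210.1 (feasible in tier 1): TC = 78,900×€173.00 + (78,900/1210.1)×305 + (1210.1/2)×0.19×€173.00 = €13,689,474.37.
EOQ at €166.60 = 1233.1 < 1500, so use break Q=1500: TC = 78,900×€166.60 + (78,900/1500.0)×305 + (1500.0/2)×0.19×€166.60 = €13,184,523.50.
Lowest total cost among the candidates is at Q = 1500.0.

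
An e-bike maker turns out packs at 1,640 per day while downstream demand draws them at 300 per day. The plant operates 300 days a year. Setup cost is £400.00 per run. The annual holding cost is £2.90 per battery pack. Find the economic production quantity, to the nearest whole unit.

Q* ≈ 5,512 packs

Annual demand D = 300 × 300 = 90,000.
Production build-up factor (1 − d/p) = 1 − 300/1,640 = 0.8171.
Q* = √(2DS / (H(1 − d/p))) = √(2 × 90,000 × 400 / (2.9 × 0.8171)).
= √(72,000,000 / 2.3695) ≈ 5512.350.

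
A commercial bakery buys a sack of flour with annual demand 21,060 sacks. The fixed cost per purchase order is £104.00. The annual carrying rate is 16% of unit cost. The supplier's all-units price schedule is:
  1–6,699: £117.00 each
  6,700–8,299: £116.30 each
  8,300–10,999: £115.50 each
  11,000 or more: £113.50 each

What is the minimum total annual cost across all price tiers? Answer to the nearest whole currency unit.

TC* ≈ £2,473,076

Holding cost per unit per year at price C is H = 0.16·C.
For each price level, check whether its EOQ is feasible; otherwise the best quantity at that price is the breakpoint.
EOQ at £117.00 = 483.7 (feasible in tier 1): TC = 21,060×£117.00 + (21,060/483.7)×104 + (483.7/2)×0.16×£117.00 = £2,473,075.53.
EOQ at £116.30 = 485.2 < 6700, so use break Q=6700: TC = 21,060×£116.30 + (21,060/6700.0)×104 + (6700.0/2)×0.16×£116.30 = £2,511,941.70.
EOQ at £115.50 = 486.9 < 8300, so use break Q=8300: TC = 21,060×£115.50 + (21,060/8300.0)×104 + (8300.0/2)×0.16×£115.50 = £2,509,385.88.
EOQ at £113.50 = 491.1 < 11000, so use break Q=11000: TC = 21,060×£113.50 + (21,060/11000.0)×104 + (11000.0/2)×0.16×£113.50 = £2,490,389.11.
Lowest total cost among the candidates is at Q = 483.7.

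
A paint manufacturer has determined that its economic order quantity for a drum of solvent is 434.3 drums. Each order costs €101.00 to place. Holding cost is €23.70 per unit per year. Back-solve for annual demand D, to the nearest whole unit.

The basic EOQ model gives Q* = √(2DS/H); rearrange for the unknown.
From Q* = √(2DS/H): D = Q*²H / (2S) = 434.3² × 23.7 / (2 × 101) = 22129.756.

D ≈ 22,130 drums per year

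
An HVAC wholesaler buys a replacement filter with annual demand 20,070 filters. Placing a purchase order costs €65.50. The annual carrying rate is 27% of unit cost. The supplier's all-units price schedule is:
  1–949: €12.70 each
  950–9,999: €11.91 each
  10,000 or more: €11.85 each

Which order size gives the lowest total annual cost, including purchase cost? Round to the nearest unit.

Holding cost per unit per year at price C is H = 0.27·C.
Evaluate total cost at each tier's feasible EOQ or, if the EOQ is below the tier, at the tier's minimum quantity.
EOQ at €12.70 = 875.6 (feasible in tier 1): TC = 20,070×€12.70 + (20,070/875.6)×65.5 + (875.6/2)×0.27×€12.70 = €257,891.57.
EOQ at €11.91 = 904.2 < 950, so use break Q=950: TC = 20,070×€11.91 + (20,070/950.0)×65.5 + (950.0/2)×0.27×€11.91 = €241,944.93.
EOQ at €11.85 = 906.5 < 10000, so use break Q=10000: TC = 20,070×€11.85 + (20,070/10000.0)×65.5 + (10000.0/2)×0.27×€11.85 = €253,958.46.
Lowest total cost is €241,944.93 at Q = 950.0.

Q* ≈ 950 filters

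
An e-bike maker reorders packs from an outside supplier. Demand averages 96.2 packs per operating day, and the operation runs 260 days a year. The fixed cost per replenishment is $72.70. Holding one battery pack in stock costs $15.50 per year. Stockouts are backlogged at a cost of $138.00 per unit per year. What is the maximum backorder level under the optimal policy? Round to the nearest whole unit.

S* ≈ 52 packs

Annual demand D = 96.2 × 260 = 25,012.
With planned backorders, Q* = √(2DS/H) · √((H+B)/B).
√(2DS/H) = √(2 × 25,012 × 72.7 / 15.5) = 484.385.
√((H+B)/B) = √((15.5+138)/138) = 1.0547.
Q* ≈ 510.864.
S* = Q* · H/(H+B) = 510.864 × 15.5/153.5 ≈ 51.586.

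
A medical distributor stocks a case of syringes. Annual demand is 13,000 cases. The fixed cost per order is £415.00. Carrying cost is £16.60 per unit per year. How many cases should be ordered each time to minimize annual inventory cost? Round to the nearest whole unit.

Q* ≈ 806 cases

EOQ = √(2DS / H) = √(2 × 13,000 × 415 / 16.6).
= √(10,790,000 / 16.6) = √650,000 ≈ 806.226.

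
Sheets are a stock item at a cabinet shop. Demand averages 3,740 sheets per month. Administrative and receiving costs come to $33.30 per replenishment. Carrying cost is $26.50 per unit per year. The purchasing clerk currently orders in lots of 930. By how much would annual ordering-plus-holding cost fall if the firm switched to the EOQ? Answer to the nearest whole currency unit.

Extra cost ≈ $5,030 per year

Annual demand D = 3,740 × 12 = 44,880.
EOQ = √(2DS/H) = √(2 × 44,880 × 33.3 / 26.5) ≈ 335.85.
Cost at Q* = (D/Q*)S + (Q*/2)H = √(2DSH) ≈ $8,899.93.
Cost at Q = 930: (44,880/930)×33.3 + (930/2)×26.5 = $1,606.99 + $12,322.50 = $13,929.49.
Excess = $13,929.49 − $8,899.93 = $5,029.57.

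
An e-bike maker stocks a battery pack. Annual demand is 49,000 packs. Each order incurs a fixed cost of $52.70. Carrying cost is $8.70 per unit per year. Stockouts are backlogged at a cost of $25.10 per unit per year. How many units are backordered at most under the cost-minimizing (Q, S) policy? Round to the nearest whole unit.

S* ≈ 230 packs

With planned backorders, Q* = √(2DS/H) · √((H+B)/B).
√(2DS/H) = √(2 × 49,000 × 52.7 / 8.7) = 770.475.
√((H+B)/B) = √((8.7+25.1)/25.1) = 1.1604.
Q* ≈ 894.088.
S* = Q* · H/(H+B) = 894.088 × 8.7/33.8 ≈ 230.135.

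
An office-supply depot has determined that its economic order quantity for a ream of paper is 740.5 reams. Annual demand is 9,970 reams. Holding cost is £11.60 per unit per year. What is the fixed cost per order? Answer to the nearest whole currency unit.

S ≈ £319

Squaring Q* = √(2DS/H) gives Q*² = 2DS/H.
From Q* = √(2DS/H): S = Q*²H / (2D) = 740.5² × 11.6 / (2 × 9,970) = 318.9943.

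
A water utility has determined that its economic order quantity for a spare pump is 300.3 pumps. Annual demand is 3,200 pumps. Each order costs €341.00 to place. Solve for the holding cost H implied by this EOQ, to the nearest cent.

Squaring Q* = √(2DS/H) gives Q*² = 2DS/H.
From Q* = √(2DS/H): H = 2DS / Q*² = 2 × 3,200 × 341 / 300.3² = 24.2005.

H ≈ €24.20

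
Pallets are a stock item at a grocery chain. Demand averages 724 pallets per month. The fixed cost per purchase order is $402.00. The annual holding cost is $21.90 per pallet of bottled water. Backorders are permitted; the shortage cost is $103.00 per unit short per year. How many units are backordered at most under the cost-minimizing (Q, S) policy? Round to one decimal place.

S* ≈ 109.0 pallets

Annual demand D = 724 × 12 = 8,688.
With planned backorders, Q* = √(2DS/H) · √((H+B)/B).
√(2DS/H) = √(2 × 8,688 × 402 / 21.9) = 564.763.
√((H+B)/B) = √((21.9+103)/103) = 1.1012.
Q* ≈ 621.911.
S* = Q* · H/(H+B) = 621.911 × 21.9/124.9 ≈ 109.046.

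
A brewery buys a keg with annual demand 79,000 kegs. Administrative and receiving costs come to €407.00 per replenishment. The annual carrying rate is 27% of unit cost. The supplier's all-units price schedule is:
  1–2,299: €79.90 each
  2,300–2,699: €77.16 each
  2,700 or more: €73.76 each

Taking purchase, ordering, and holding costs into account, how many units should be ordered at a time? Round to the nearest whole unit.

Q* ≈ 2,700 kegs

Holding cost per unit per year at price C is H = 0.27·C.
Evaluate total cost at each tier's feasible EOQ or, if the EOQ is below the tier, at the tier's minimum quantity.
EOQ at €79.90 = 1726.5 (feasible in tier 1): TC = 79,000×€79.90 + (79,000/1726.5)×407 + (1726.5/2)×0.27×€79.90 = €6,349,346.12.
EOQ at €77.16 = 1756.9 < 2300, so use break Q=2300: TC = 79,000×€77.16 + (79,000/2300.0)×407 + (2300.0/2)×0.27×€77.16 = €6,133,577.75.
EOQ at €73.76 = 1796.9 < 2700, so use break Q=2700: TC = 79,000×€73.76 + (79,000/2700.0)×407 + (2700.0/2)×0.27×€73.76 = €5,865,834.04.
Lowest total cost is €5,865,834.04 at Q = 2700.0.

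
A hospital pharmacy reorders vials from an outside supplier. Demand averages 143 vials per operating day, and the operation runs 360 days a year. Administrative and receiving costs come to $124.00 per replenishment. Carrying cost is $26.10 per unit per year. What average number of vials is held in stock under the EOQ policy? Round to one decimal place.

Average inventory ≈ 349.7 vials

Annual demand D = 143 × 360 = 51,480.
The optimal lot size = √(2DS/H) = √(2 × 51,480 × 124 / 26.1) ≈ 699.40.
Average inventory = Q*/2 ≈ 699.40 / 2 = 349.699.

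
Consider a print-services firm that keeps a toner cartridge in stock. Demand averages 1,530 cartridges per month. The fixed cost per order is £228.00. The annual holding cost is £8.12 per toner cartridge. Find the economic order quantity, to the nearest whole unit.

Annual demand D = 1,530 × 12 = 18,360.
EOQ = √(2DS / H) = √(2 × 18,360 × 228 / 8.12).
= √(8,372,160 / 8.12) = √1,031,054.1872 ≈ 1015.408.

Q* ≈ 1,015 cartridges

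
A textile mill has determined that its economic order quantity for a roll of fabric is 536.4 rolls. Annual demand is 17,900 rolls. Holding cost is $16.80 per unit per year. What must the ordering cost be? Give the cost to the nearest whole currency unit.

Squaring Q* = √(2DS/H) gives Q*² = 2DS/H.
From Q* = √(2DS/H): S = Q*²H / (2D) = 536.4² × 16.8 / (2 × 17,900) = 135.0218.

S ≈ $135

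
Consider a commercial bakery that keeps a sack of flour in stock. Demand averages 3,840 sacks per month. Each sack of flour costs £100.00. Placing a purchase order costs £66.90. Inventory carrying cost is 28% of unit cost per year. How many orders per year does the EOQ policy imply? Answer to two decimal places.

N ≈ 98.20 orders per year

Annual demand D = 3,840 × 12 = 46,080.
Holding cost H = 0.28 × £100.00 = £28.0000 per unit per year.
Q* = √(2DS/H) = √(2 × 46,080 × 66.9 / 28) ≈ 469.25.
Orders per year = D / Q* = 46,080 / 469.25 ≈ 98.199.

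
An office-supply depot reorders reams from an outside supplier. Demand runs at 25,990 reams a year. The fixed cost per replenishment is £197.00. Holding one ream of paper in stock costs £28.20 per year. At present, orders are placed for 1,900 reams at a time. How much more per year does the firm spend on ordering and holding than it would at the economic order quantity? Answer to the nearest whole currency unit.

Extra cost ≈ £12,492 per year

EOQ = √(2DS/H) = √(2 × 25,990 × 197 / 28.2) ≈ 602.60.
Cost at Q* = (D/Q*)S + (Q*/2)H = √(2DSH) ≈ £16,993.22.
Cost at Q = 1,900: (25,990/1,900)×197 + (1,900/2)×28.2 = £2,694.75 + £26,790.00 = £29,484.75.
Excess = £29,484.75 − £16,993.22 = £12,491.53.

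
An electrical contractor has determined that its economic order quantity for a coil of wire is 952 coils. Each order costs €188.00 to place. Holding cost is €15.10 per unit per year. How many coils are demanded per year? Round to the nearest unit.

D ≈ 36,397 coils per year

Invert the EOQ relation Q*² = 2DS/H.
From Q* = √(2DS/H): D = Q*²H / (2S) = 952² × 15.1 / (2 × 188) = 36396.783.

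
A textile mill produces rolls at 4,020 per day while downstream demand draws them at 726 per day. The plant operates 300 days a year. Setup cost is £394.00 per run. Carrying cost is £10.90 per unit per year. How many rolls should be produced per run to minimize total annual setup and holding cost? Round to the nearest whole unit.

Q* ≈ 4,384 rolls

Annual demand D = 726 × 300 = 217,800.
Production build-up factor (1 − d/p) = 1 − 726/4,020 = 0.8194.
Q* = √(2DS / (H(1 − d/p))) = √(2 × 217,800 × 394 / (10.9 × 0.8194)).
= √(171,626,400 / 8.9315) ≈ 4383.591.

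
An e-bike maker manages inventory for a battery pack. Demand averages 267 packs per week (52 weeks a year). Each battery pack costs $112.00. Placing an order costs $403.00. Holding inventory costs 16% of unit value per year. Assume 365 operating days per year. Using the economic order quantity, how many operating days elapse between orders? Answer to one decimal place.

T ≈ 20.8 days

Annual demand D = 267 × 52 = 13,884.
Holding cost H = 0.16 × $112.00 = $17.9200 per unit per year.
Q* = √(2DS/H) = √(2 × 13,884 × 403 / 17.92) ≈ 790.23.
Cycle time = Q*/D × 365 = 790.23 / 13,884 × 365 ≈ 20.775 days.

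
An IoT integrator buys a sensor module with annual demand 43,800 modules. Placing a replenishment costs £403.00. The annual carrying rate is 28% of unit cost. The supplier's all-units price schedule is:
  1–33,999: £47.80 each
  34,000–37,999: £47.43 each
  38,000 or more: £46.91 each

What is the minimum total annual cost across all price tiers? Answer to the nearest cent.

Holding cost per unit per year at price C is H = 0.28·C.
Candidates are each tier's EOQ (if it falls in that tier) and each price-break quantity.
EOQ at £47.80 = 1624.1 (feasible in tier 1): TC = 43,800×£47.80 + (43,800/1624.1)×403 + (1624.1/2)×0.28×£47.80 = £2,115,376.90.
EOQ at £47.43 = 1630.4 < 34000, so use break Q=34000: TC = 43,800×£47.43 + (43,800/34000.0)×403 + (34000.0/2)×0.28×£47.43 = £2,303,719.96.
EOQ at £46.91 = 1639.4 < 38000, so use break Q=38000: TC = 43,800×£46.91 + (43,800/38000.0)×403 + (38000.0/2)×0.28×£46.91 = £2,304,683.71.
Lowest total cost among the candidates is at Q = 1624.1.

TC* ≈ £2,115,376.90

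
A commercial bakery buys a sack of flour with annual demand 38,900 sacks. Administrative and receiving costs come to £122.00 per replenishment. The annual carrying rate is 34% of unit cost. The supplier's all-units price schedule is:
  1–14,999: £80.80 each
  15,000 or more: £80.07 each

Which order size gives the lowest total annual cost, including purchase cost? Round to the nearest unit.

Q* ≈ 588 sacks

Holding cost per unit per year at price C is H = 0.34·C.
For each price level, check whether its EOQ is feasible; otherwise the best quantity at that price is the breakpoint.
EOQ at £80.80 = 587.8 (feasible in tier 1): TC = 38,900×£80.80 + (38,900/587.8)×122 + (587.8/2)×0.34×£80.80 = £3,159,267.86.
EOQ at £80.07 = 590.5 < 15000, so use break Q=15000: TC = 38,900×£80.07 + (38,900/15000.0)×122 + (15000.0/2)×0.34×£80.07 = £3,319,217.89.
Lowest total cost is £3,159,267.86 at Q = 587.8.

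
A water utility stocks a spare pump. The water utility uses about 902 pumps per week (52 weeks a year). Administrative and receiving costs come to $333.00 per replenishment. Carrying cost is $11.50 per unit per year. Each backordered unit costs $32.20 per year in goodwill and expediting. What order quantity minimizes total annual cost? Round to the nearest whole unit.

Q* ≈ 1,920 pumps

Annual demand D = 902 × 52 = 46,904.
With planned backorders, Q* = √(2DS/H) · √((H+B)/B).
√(2DS/H) = √(2 × 46,904 × 333 / 11.5) = 1648.136.
√((H+B)/B) = √((11.5+32.2)/32.2) = 1.1650.
Q* ≈ 1920.021.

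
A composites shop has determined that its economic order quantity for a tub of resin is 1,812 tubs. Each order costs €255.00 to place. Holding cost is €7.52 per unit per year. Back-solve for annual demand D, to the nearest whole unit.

Squaring Q* = √(2DS/H) gives Q*² = 2DS/H.
From Q* = √(2DS/H): D = Q*²H / (2S) = 1,812² × 7.52 / (2 × 255) = 48413.229.

D ≈ 48,413 tubs per year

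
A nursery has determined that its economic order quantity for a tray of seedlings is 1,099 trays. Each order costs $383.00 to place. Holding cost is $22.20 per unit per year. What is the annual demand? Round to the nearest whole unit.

D ≈ 35,004 trays per year

The basic EOQ model gives Q* = √(2DS/H); rearrange for the unknown.
From Q* = √(2DS/H): D = Q*²H / (2S) = 1,099² × 22.2 / (2 × 383) = 35004.154.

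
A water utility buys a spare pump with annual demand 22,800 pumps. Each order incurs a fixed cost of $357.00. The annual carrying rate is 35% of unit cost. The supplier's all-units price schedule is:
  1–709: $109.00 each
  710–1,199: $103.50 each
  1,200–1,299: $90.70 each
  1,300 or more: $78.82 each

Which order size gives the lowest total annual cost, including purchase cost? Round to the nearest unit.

Q* ≈ 1,300 pumps

Holding cost per unit per year at price C is H = 0.35·C.
Evaluate total cost at each tier's feasible EOQ or, if the EOQ is below the tier, at the tier's minimum quantity.
EOQ at $109.00 = 653.2 (feasible in tier 1): TC = 22,800×$109.00 + (22,800/653.2)×357 + (653.2/2)×0.35×$109.00 = $2,510,120.90.
EOQ at $103.50 = 670.4 < 710, so use break Q=710: TC = 22,800×$103.50 + (22,800/710.0)×357 + (710.0/2)×0.35×$103.50 = $2,384,124.10.
EOQ at $90.70 = 716.1 < 1200, so use break Q=1200: TC = 22,800×$90.70 + (22,800/1200.0)×357 + (1200.0/2)×0.35×$90.70 = $2,093,790.00.
EOQ at $78.82 = 768.2 < 1300, so use break Q=1300: TC = 22,800×$78.82 + (22,800/1300.0)×357 + (1300.0/2)×0.35×$78.82 = $1,821,288.78.
Lowest total cost is $1,821,288.78 at Q = 1300.0.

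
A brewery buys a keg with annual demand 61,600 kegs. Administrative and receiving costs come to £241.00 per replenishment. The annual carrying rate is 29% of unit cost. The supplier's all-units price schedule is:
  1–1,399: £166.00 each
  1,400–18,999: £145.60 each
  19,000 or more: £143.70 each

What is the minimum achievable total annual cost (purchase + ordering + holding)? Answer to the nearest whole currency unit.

TC* ≈ £9,009,121

Holding cost per unit per year at price C is H = 0.29·C.
For each price level, check whether its EOQ is feasible; otherwise the best quantity at that price is the breakpoint.
EOQ at £166.00 = 785.3 (feasible in tier 1): TC = 61,600×£166.00 + (61,600/785.3)×241 + (785.3/2)×0.29×£166.00 = £10,263,406.54.
EOQ at £145.60 = 838.6 < 1400, so use break Q=1400: TC = 61,600×£145.60 + (61,600/1400.0)×241 + (1400.0/2)×0.29×£145.60 = £9,009,120.80.
EOQ at £143.70 = 844.1 < 19000, so use break Q=19000: TC = 61,600×£143.70 + (61,600/19000.0)×241 + (19000.0/2)×0.29×£143.70 = £9,248,594.85.
Lowest total cost among the candidates is at Q = 1400.0.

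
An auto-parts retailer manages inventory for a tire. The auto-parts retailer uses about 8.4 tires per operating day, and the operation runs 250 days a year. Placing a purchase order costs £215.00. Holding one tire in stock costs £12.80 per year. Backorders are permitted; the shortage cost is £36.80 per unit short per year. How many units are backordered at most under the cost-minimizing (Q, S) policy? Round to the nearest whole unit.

Annual demand D = 8.4 × 250 = 2,100.
With planned backorders, Q* = √(2DS/H) · √((H+B)/B).
√(2DS/H) = √(2 × 2,100 × 215 / 12.8) = 265.607.
√((H+B)/B) = √((12.8+36.8)/36.8) = 1.1610.
Q* ≈ 308.358.
S* = Q* · H/(H+B) = 308.358 × 12.8/49.6 ≈ 79.576.

S* ≈ 80 tires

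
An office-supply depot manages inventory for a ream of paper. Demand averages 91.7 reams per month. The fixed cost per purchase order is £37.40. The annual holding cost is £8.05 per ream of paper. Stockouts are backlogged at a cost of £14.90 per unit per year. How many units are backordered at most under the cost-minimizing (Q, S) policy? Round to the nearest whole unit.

Annual demand D = 91.7 × 12 = 1,100.4.
With planned backorders, Q* = √(2DS/H) · √((H+B)/B).
√(2DS/H) = √(2 × 1,100.4 × 37.4 / 8.05) = 101.118.
√((H+B)/B) = √((8.05+14.9)/14.9) = 1.2411.
Q* ≈ 125.495.
S* = Q* · H/(H+B) = 125.495 × 8.05/22.95 ≈ 44.019.

S* ≈ 44 reams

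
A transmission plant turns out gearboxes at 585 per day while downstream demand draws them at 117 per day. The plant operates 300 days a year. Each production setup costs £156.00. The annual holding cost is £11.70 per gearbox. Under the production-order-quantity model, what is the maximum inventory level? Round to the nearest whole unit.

Annual demand D = 117 × 300 = 35,100.
Production build-up factor (1 − d/p) = 1 − 117/585 = 0.8000.
Q* = √(2DS / (H(1 − d/p))) = √(2 × 35,100 × 156 / (11.7 × 0.8000)).
= √(10,951,200 / 9.36) ≈ 1081.665.
Maximum inventory = Q*(1 − d/p) = 1081.665 × 0.8000 ≈ 865.332.

I_max ≈ 865 gearboxes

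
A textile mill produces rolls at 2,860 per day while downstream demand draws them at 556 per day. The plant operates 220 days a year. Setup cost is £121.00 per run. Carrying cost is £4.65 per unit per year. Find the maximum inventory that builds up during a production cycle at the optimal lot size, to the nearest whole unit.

I_max ≈ 2,265 rolls

Annual demand D = 556 × 220 = 122,320.
Production build-up factor (1 − d/p) = 1 − 556/2,860 = 0.8056.
Q* = √(2DS / (H(1 − d/p))) = √(2 × 122,320 × 121 / (4.65 × 0.8056)).
= √(29,601,440 / 3.746) ≈ 2811.070.
Maximum inventory = Q*(1 − d/p) = 2811.070 × 0.8056 ≈ 2264.583.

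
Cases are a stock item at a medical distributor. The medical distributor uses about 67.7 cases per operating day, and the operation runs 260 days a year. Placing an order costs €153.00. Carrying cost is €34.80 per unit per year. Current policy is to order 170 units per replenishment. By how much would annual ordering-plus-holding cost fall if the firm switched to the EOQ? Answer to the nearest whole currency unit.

Annual demand D = 67.7 × 260 = 17,602.
EOQ = √(2DS/H) = √(2 × 17,602 × 153 / 34.8) ≈ 393.42.
Cost at Q* = (D/Q*)S + (Q*/2)H = √(2DSH) ≈ €13,690.88.
Cost at Q = 170: (17,602/170)×153 + (170/2)×34.8 = €15,841.80 + €2,958.00 = €18,799.80.
Excess = €18,799.80 − €13,690.88 = €5,108.92.

Extra cost ≈ €5,109 per year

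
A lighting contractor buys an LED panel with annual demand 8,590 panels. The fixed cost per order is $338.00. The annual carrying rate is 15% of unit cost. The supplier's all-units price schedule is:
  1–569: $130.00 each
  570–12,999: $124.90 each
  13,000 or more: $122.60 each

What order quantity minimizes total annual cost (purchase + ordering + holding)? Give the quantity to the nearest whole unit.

Holding cost per unit per year at price C is H = 0.15·C.
Candidates are each tier's EOQ (if it falls in that tier) and each price-break quantity.
EOQ at $130.00 = 545.7 (feasible in tier 1): TC = 8,590×$130.00 + (8,590/545.7)×338 + (545.7/2)×0.15×$130.00 = $1,127,341.12.
EOQ at $124.90 = 556.7 < 570, so use break Q=570: TC = 8,590×$124.90 + (8,590/570.0)×338 + (570.0/2)×0.15×$124.90 = $1,083,324.19.
EOQ at $122.60 = 561.9 < 13000, so use break Q=13000: TC = 8,590×$122.60 + (8,590/13000.0)×338 + (13000.0/2)×0.15×$122.60 = $1,172,892.34.
Lowest total cost is $1,083,324.19 at Q = 570.0.

Q* ≈ 570 panels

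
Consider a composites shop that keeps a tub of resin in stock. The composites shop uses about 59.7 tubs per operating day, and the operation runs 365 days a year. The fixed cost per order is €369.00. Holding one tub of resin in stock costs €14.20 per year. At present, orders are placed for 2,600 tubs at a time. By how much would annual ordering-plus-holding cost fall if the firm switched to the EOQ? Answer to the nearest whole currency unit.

Extra cost ≈ €6,441 per year

Annual demand D = 59.7 × 365 = 21,790.5.
EOQ = √(2DS/H) = √(2 × 21,790.5 × 369 / 14.2) ≈ 1064.19.
Cost at Q* = (D/Q*)S + (Q*/2)H = √(2DSH) ≈ €15,111.44.
Cost at Q = 2,600: (21,790.5/2,600)×369 + (2,600/2)×14.2 = €3,092.57 + €18,460.00 = €21,552.57.
Excess = €21,552.57 − €15,111.44 = €6,441.13.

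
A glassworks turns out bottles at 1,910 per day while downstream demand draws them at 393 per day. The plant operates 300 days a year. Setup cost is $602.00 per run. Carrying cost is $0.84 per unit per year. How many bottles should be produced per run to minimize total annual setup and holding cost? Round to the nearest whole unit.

Annual demand D = 393 × 300 = 117,900.
Production build-up factor (1 − d/p) = 1 − 393/1,910 = 0.7942.
Q* = √(2DS / (H(1 − d/p))) = √(2 × 117,900 × 602 / (0.84 × 0.7942)).
= √(141,951,600 / 0.6672) ≈ 14586.611.

Q* ≈ 14,587 bottles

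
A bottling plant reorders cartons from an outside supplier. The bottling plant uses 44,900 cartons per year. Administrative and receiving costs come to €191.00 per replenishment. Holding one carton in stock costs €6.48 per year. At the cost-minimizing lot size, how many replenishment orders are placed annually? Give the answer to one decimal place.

EOQ = √(2DS/H) = √(2 × 44,900 × 191 / 6.48) ≈ 1626.92.
Orders per year = D / Q* = 44,900 / 1626.92 ≈ 27.598.

N ≈ 27.6 orders per year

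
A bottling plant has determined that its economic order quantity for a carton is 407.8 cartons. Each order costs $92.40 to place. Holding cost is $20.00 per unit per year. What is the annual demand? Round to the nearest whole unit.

D ≈ 17,998 cartons per year

The basic EOQ model gives Q* = √(2DS/H); rearrange for the unknown.
From Q* = √(2DS/H): D = Q*²H / (2S) = 407.8² × 20 / (2 × 92.4) = 17997.926.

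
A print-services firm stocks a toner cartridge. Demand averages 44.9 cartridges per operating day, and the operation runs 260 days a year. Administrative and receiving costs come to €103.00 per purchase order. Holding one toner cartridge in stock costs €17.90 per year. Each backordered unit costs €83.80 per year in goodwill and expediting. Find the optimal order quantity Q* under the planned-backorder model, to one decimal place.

Q* ≈ 403.8 cartridges

Annual demand D = 44.9 × 260 = 11,674.
With planned backorders, Q* = √(2DS/H) · √((H+B)/B).
√(2DS/H) = √(2 × 11,674 × 103 / 17.9) = 366.536.
√((H+B)/B) = √((17.9+83.8)/83.8) = 1.1016.
Q* ≈ 403.790.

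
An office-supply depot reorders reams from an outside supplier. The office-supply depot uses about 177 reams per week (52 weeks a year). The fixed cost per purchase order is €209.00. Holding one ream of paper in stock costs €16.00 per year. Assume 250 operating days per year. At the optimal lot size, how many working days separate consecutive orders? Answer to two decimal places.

Annual demand D = 177 × 52 = 9,204.
EOQ = √(2DS/H) = √(2 × 9,204 × 209 / 16) ≈ 490.36.
Cycle time = Q*/D × 250 = 490.36 / 9,204 × 250 ≈ 13.319 days.

T ≈ 13.32 days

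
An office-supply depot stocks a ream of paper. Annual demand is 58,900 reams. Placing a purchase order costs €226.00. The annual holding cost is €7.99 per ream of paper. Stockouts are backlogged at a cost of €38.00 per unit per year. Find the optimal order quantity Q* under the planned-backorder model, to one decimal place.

Q* ≈ 2,008.1 reams

With planned backorders, Q* = √(2DS/H) · √((H+B)/B).
√(2DS/H) = √(2 × 58,900 × 226 / 7.99) = 1825.381.
√((H+B)/B) = √((7.99+38)/38) = 1.1001.
Q* ≈ 2008.137.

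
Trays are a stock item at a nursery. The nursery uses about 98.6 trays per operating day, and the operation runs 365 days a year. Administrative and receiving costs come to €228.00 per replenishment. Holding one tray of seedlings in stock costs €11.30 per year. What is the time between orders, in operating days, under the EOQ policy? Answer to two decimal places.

T ≈ 12.22 days

Annual demand D = 98.6 × 365 = 35,989.
Q* = √(2DS/H) = √(2 × 35,989 × 228 / 11.3) ≈ 1205.11.
Cycle time = Q*/D × 365 = 1205.11 / 35,989 × 365 ≈ 12.222 days.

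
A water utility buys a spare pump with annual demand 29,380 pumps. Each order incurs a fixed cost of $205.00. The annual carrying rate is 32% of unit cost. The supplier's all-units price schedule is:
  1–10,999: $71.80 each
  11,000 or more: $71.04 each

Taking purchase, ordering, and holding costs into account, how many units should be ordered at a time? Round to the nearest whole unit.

Q* ≈ 724 pumps

Holding cost per unit per year at price C is H = 0.32·C.
Evaluate total cost at each tier's feasible EOQ or, if the EOQ is below the tier, at the tier's minimum quantity.
EOQ at $71.80 = 724.1 (feasible in tier 1): TC = 29,380×$71.80 + (29,380/724.1)×205 + (724.1/2)×0.32×$71.80 = $2,126,120.23.
EOQ at $71.04 = 727.9 < 11000, so use break Q=11000: TC = 29,380×$71.04 + (29,380/11000.0)×205 + (11000.0/2)×0.32×$71.04 = $2,212,733.14.
Lowest total cost is $2,126,120.23 at Q = 724.1.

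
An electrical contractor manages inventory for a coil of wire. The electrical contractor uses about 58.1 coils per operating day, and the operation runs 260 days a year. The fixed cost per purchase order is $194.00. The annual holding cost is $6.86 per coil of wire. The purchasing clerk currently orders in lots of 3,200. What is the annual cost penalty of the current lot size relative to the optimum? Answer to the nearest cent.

Annual demand D = 58.1 × 260 = 15,106.
EOQ = √(2DS/H) = √(2 × 15,106 × 194 / 6.86) ≈ 924.33.
Cost at Q* = (D/Q*)S + (Q*/2)H = √(2DSH) ≈ $6,340.93.
Cost at Q = 3,200: (15,106/3,200)×194 + (3,200/2)×6.86 = $915.80 + $10,976.00 = $11,891.80.
Excess = $11,891.80 − $6,340.93 = $5,550.88.

Extra cost ≈ $5,550.88 per year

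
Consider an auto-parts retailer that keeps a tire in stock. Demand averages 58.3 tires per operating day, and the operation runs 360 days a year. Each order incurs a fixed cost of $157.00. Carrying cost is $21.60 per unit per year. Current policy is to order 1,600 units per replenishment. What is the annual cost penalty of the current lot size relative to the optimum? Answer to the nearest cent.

Extra cost ≈ $7,408.44 per year

Annual demand D = 58.3 × 360 = 20,988.
EOQ = √(2DS/H) = √(2 × 20,988 × 157 / 21.6) ≈ 552.36.
Cost at Q* = (D/Q*)S + (Q*/2)H = √(2DSH) ≈ $11,931.01.
Cost at Q = 1,600: (20,988/1,600)×157 + (1,600/2)×21.6 = $2,059.45 + $17,280.00 = $19,339.45.
Excess = $19,339.45 − $11,931.01 = $7,408.44.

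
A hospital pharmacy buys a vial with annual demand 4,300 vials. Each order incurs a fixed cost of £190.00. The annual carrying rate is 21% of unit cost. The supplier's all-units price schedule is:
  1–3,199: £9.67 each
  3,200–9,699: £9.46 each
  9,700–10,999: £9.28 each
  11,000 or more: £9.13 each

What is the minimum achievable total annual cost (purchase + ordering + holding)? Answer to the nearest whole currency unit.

Holding cost per unit per year at price C is H = 0.21·C.
Evaluate total cost at each tier's feasible EOQ or, if the EOQ is below the tier, at the tier's minimum quantity.
EOQ at £9.67 = 897.0 (feasible in tier 1): TC = 4,300×£9.67 + (4,300/897.0)×190 + (897.0/2)×0.21×£9.67 = £43,402.58.
EOQ at £9.46 = 906.9 < 3200, so use break Q=3200: TC = 4,300×£9.46 + (4,300/3200.0)×190 + (3200.0/2)×0.21×£9.46 = £44,111.87.
EOQ at £9.28 = 915.7 < 9700, so use break Q=9700: TC = 4,300×£9.28 + (4,300/9700.0)×190 + (9700.0/2)×0.21×£9.28 = £49,439.91.
EOQ at £9.13 = 923.2 < 11000, so use break Q=11000: TC = 4,300×£9.13 + (4,300/11000.0)×190 + (11000.0/2)×0.21×£9.13 = £49,878.42.
Lowest total cost among the candidates is at Q = 897.0.

TC* ≈ £43,403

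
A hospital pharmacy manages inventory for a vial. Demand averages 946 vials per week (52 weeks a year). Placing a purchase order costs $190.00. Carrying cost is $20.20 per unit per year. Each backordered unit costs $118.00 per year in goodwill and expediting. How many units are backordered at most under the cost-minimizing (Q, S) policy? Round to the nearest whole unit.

Annual demand D = 946 × 52 = 49,192.
With planned backorders, Q* = √(2DS/H) · √((H+B)/B).
√(2DS/H) = √(2 × 49,192 × 190 / 20.2) = 961.974.
√((H+B)/B) = √((20.2+118)/118) = 1.0822.
Q* ≈ 1041.061.
S* = Q* · H/(H+B) = 1041.061 × 20.2/138.2 ≈ 152.167.

S* ≈ 152 vials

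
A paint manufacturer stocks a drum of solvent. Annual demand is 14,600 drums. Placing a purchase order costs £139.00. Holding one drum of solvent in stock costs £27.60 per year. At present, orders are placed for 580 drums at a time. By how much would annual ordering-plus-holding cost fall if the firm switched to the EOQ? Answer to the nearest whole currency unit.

Extra cost ≈ £919 per year

EOQ = √(2DS/H) = √(2 × 14,600 × 139 / 27.6) ≈ 383.48.
Cost at Q* = (D/Q*)S + (Q*/2)H = √(2DSH) ≈ £10,584.09.
Cost at Q = 580: (14,600/580)×139 + (580/2)×27.6 = £3,498.97 + £8,004.00 = £11,502.97.
Excess = £11,502.97 − £10,584.09 = £918.88.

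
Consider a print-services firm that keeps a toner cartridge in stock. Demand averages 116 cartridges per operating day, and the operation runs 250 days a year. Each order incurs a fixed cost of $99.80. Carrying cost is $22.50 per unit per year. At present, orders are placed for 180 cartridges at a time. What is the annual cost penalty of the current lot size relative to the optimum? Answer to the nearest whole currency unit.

Annual demand D = 116 × 250 = 29,000.
EOQ = √(2DS/H) = √(2 × 29,000 × 99.8 / 22.5) ≈ 507.21.
Cost at Q* = (D/Q*)S + (Q*/2)H = √(2DSH) ≈ $11,412.23.
Cost at Q = 180: (29,000/180)×99.8 + (180/2)×22.5 = $16,078.89 + $2,025.00 = $18,103.89.
Excess = $18,103.89 − $11,412.23 = $6,691.66.

Extra cost ≈ $6,692 per year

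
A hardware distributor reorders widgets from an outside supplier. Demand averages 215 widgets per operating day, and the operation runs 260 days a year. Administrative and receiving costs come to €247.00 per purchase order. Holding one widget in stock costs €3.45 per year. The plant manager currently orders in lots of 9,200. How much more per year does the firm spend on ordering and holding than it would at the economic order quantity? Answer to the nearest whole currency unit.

Extra cost ≈ €7,610 per year

Annual demand D = 215 × 260 = 55,900.
EOQ = √(2DS/H) = √(2 × 55,900 × 247 / 3.45) ≈ 2829.18.
Cost at Q* = (D/Q*)S + (Q*/2)H = √(2DSH) ≈ €9,760.65.
Cost at Q = 9,200: (55,900/9,200)×247 + (9,200/2)×3.45 = €1,500.79 + €15,870.00 = €17,370.79.
Excess = €17,370.79 − €9,760.65 = €7,610.14.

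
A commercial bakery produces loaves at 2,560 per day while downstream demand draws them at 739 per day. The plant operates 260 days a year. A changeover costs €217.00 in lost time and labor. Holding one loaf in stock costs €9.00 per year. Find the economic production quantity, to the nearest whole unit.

Annual demand D = 739 × 260 = 192,140.
Production build-up factor (1 − d/p) = 1 − 739/2,560 = 0.7113.
Q* = √(2DS / (H(1 − d/p))) = √(2 × 192,140 × 217 / (9 × 0.7113)).
= √(83,388,760 / 6.402) ≈ 3609.088.

Q* ≈ 3,609 loaves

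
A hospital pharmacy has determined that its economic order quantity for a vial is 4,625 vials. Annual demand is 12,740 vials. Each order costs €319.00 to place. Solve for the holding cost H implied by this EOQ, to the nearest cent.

Invert the EOQ relation Q*² = 2DS/H.
From Q* = √(2DS/H): H = 2DS / Q*² = 2 × 12,740 × 319 / 4,625² = 0.3800.

H ≈ €0.38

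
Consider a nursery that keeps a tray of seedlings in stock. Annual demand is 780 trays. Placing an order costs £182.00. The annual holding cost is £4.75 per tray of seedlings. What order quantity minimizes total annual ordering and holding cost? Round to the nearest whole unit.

Q* ≈ 244 trays

EOQ = √(2DS / H) = √(2 × 780 × 182 / 4.75).
= √(283,920 / 4.75) = √59,772.6316 ≈ 244.484.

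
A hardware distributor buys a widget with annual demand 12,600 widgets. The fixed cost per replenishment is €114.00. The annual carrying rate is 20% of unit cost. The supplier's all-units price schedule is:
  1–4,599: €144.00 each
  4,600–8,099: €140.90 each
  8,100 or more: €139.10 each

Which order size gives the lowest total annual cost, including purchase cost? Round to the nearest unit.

Q* ≈ 316 widgets

Holding cost per unit per year at price C is H = 0.20·C.
Candidates are each tier's EOQ (if it falls in that tier) and each price-break quantity.
EOQ at €144.00 = 315.8 (feasible in tier 1): TC = 12,600×€144.00 + (12,600/315.8)×114 + (315.8/2)×0.20×€144.00 = €1,823,495.97.
EOQ at €140.90 = 319.3 < 4600, so use break Q=4600: TC = 12,600×€140.90 + (12,600/4600.0)×114 + (4600.0/2)×0.20×€140.90 = €1,840,466.26.
EOQ at €139.10 = 321.3 < 8100, so use break Q=8100: TC = 12,600×€139.10 + (12,600/8100.0)×114 + (8100.0/2)×0.20×€139.10 = €1,865,508.33.
Lowest total cost is €1,823,495.97 at Q = 315.8.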